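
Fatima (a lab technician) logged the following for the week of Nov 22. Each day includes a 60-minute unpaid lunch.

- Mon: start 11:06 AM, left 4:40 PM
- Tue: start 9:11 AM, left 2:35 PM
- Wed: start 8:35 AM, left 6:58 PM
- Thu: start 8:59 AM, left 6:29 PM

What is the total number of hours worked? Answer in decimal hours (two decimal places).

26.85 hours

Mon: 11:06 AM–4:40 PM = 5 h 34 min; less 60 min break → 4 h 34 min
Tue: 9:11 AM–2:35 PM = 5 h 24 min; less 60 min break → 4 h 24 min
Wed: 8:35 AM–6:58 PM = 10 h 23 min; less 60 min break → 9 h 23 min
Thu: 8:59 AM–6:29 PM = 9 h 30 min; less 60 min break → 8 h 30 min
Total: 4 h 34 min + 4 h 24 min + 9 h 23 min + 8 h 30 min = 26 h 51 min.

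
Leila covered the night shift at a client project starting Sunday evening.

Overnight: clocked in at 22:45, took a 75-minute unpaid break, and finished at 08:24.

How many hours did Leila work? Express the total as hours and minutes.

8 h 24 min

Overnight: 22:45 → midnight = 1 h 15 min; midnight → 08:24 = 8 h 24 min; span 9 h 39 min; less 75 min break → 8 h 24 min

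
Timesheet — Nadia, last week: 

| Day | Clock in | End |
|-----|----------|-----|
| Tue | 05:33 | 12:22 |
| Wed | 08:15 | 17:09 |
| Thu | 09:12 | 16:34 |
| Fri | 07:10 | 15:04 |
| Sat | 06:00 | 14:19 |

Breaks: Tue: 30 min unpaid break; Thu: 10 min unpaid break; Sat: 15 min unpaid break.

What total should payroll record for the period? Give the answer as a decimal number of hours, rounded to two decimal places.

Tue: 05:33–12:22 = 6 h 49 min; less 30 min break → 6 h 19 min
Wed: 08:15–17:09 = 8 h 54 min
Thu: 09:12–16:34 = 7 h 22 min; less 10 min break → 7 h 12 min
Fri: 07:10–15:04 = 7 h 54 min
Sat: 06:00–14:19 = 8 h 19 min; less 15 min break → 8 h 4 min
Total: 6 h 19 min + 8 h 54 min + 7 h 12 min + 7 h 54 min + 8 h 4 min = 38 h 23 min.

38.38 hours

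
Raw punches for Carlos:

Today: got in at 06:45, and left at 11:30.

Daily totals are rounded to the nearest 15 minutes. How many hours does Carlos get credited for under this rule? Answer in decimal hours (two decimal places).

Today: 06:45–11:30 = 4 h 45 min → rounds to 4 h 45 min

4.75 hours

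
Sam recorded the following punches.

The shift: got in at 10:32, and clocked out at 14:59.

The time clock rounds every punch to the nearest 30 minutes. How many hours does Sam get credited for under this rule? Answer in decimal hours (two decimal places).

The shift: in 10:32→10:30, out 14:59→15:00; 4 h 30 min

4.50 hours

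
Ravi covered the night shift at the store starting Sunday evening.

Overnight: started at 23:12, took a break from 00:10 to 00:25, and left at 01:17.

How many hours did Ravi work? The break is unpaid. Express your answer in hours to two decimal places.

1.83 hours

Overnight: 23:12 → midnight = 0 h 48 min; midnight → 01:17 = 1 h 17 min; span 2 h 5 min; less 15 min break → 1 h 50 min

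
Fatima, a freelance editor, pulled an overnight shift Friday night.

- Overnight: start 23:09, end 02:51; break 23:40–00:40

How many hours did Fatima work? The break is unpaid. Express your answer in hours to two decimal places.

Overnight: 23:09 → midnight = 0 h 51 min; midnight → 02:51 = 2 h 51 min; span 3 h 42 min; less 60 min break → 2 h 42 min

2.70 hours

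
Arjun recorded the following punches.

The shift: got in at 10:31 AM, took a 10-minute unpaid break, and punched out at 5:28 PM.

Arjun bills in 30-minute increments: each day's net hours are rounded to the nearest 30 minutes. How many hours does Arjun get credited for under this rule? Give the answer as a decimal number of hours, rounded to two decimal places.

The shift: 10:31 AM–5:28 PM = 6 h 57 min − 10 min = 6 h 47 min → rounds to 7 h 0 min

7.00 hours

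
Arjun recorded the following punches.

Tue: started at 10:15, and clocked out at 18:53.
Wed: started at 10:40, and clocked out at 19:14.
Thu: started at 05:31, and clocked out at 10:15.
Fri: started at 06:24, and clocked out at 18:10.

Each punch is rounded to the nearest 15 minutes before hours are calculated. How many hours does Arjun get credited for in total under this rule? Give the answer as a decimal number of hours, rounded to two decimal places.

Tue: in 10:15→10:15, out 18:53→19:00; 8 h 45 min
Wed: in 10:40→10:45, out 19:14→19:15; 8 h 30 min
Thu: in 05:31→05:30, out 10:15→10:15; 4 h 45 min
Fri: in 06:24→06:30, out 18:10→18:15; 11 h 45 min
Total credited: 33 h 45 min.

33.75 hours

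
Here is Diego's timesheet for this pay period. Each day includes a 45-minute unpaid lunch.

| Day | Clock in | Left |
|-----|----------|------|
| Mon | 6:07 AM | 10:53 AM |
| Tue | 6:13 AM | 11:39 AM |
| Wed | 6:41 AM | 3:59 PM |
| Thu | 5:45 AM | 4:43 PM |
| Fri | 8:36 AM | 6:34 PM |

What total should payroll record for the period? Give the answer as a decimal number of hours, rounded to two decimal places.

Mon: 6:07 AM–10:53 AM = 4 h 46 min; less 45 min break → 4 h 1 min
Tue: 6:13 AM–11:39 AM = 5 h 26 min; less 45 min break → 4 h 41 min
Wed: 6:41 AM–3:59 PM = 9 h 18 min; less 45 min break → 8 h 33 min
Thu: 5:45 AM–4:43 PM = 10 h 58 min; less 45 min break → 10 h 13 min
Fri: 8:36 AM–6:34 PM = 9 h 58 min; less 45 min break → 9 h 13 min
Total: 4 h 1 min + 4 h 41 min + 8 h 33 min + 10 h 13 min + 9 h 13 min = 36 h 41 min.

36.68 hours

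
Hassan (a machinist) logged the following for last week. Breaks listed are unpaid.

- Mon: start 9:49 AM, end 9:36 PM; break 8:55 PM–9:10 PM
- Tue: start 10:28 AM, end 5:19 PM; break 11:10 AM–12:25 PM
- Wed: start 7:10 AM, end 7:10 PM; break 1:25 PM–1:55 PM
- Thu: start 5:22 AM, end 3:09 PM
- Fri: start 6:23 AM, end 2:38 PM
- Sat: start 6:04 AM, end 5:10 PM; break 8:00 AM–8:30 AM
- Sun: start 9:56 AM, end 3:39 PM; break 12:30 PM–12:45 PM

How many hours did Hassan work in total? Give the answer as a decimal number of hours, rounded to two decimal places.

62.73 hours

Mon: 9:49 AM–9:36 PM = 11 h 47 min; less 15 min break → 11 h 32 min
Tue: 10:28 AM–5:19 PM = 6 h 51 min; less 75 min break → 5 h 36 min
Wed: 7:10 AM–7:10 PM = 12 h 0 min; less 30 min break → 11 h 30 min
Thu: 5:22 AM–3:09 PM = 9 h 47 min
Fri: 6:23 AM–2:38 PM = 8 h 15 min
Sat: 6:04 AM–5:10 PM = 11 h 6 min; less 30 min break → 10 h 36 min
Sun: 9:56 AM–3:39 PM = 5 h 43 min; less 15 min break → 5 h 28 min
Total: 11 h 32 min + 5 h 36 min + 11 h 30 min + 9 h 47 min + 8 h 15 min + 10 h 36 min + 5 h 28 min = 62 h 44 min.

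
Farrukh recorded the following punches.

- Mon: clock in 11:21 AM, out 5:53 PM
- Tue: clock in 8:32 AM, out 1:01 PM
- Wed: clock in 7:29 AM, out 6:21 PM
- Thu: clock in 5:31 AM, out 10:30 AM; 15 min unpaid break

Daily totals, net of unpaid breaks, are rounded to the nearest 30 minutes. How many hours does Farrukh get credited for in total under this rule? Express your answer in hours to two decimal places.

26.50 hours

Mon: 11:21 AM–5:53 PM = 6 h 32 min → rounds to 6 h 30 min
Tue: 8:32 AM–1:01 PM = 4 h 29 min → rounds to 4 h 30 min
Wed: 7:29 AM–6:21 PM = 10 h 52 min → rounds to 11 h 0 min
Thu: 5:31 AM–10:30 AM = 4 h 59 min − 15 min = 4 h 44 min → rounds to 4 h 30 min
Total credited: 26 h 30 min.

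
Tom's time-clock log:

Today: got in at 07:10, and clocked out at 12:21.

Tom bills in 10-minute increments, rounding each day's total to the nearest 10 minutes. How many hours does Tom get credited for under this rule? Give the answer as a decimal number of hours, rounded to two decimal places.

5.17 hours

Today: 07:10–12:21 = 5 h 11 min → rounds to 5 h 10 min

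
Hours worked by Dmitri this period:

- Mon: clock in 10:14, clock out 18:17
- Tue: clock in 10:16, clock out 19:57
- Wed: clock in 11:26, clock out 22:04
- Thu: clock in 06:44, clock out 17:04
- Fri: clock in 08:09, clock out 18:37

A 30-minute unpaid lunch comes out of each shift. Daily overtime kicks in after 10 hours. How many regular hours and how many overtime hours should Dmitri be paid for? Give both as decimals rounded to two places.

Regular 46.53 hours, overtime 0.13 hours

Mon: 10:14–18:17 = 8 h 3 min; less 30 min break → 7 h 33 min
Tue: 10:16–19:57 = 9 h 41 min; less 30 min break → 9 h 11 min
Wed: 11:26–22:04 = 10 h 38 min; less 30 min break → 10 h 8 min
Thu: 06:44–17:04 = 10 h 20 min; less 30 min break → 9 h 50 min
Fri: 08:09–18:37 = 10 h 28 min; less 30 min break → 9 h 58 min
Mon reg 7 h 33 min / OT 0 h 0 min; Tue reg 9 h 11 min / OT 0 h 0 min; Wed reg 10 h 0 min / OT 0 h 8 min; Thu reg 9 h 50 min / OT 0 h 0 min; Fri reg 9 h 58 min / OT 0 h 0 min.
Totals: regular 46 h 32 min, overtime 0 h 8 min.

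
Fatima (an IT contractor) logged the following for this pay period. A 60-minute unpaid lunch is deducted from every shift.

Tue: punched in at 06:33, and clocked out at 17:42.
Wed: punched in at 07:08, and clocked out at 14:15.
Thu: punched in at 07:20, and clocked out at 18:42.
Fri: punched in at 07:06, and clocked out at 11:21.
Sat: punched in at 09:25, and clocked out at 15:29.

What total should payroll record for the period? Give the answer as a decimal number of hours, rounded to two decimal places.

Tue: 06:33–17:42 = 11 h 9 min; less 60 min break → 10 h 9 min
Wed: 07:08–14:15 = 7 h 7 min; less 60 min break → 6 h 7 min
Thu: 07:20–18:42 = 11 h 22 min; less 60 min break → 10 h 22 min
Fri: 07:06–11:21 = 4 h 15 min; less 60 min break → 3 h 15 min
Sat: 09:25–15:29 = 6 h 4 min; less 60 min break → 5 h 4 min
Total: 10 h 9 min + 6 h 7 min + 10 h 22 min + 3 h 15 min + 5 h 4 min = 34 h 57 min.

34.95 hours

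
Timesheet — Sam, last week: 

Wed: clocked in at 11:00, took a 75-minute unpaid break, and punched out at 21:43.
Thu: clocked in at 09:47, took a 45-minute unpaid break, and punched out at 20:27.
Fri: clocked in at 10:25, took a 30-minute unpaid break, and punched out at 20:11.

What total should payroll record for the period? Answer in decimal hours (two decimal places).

Wed: 11:00–21:43 = 10 h 43 min; less 75 min break → 9 h 28 min
Thu: 09:47–20:27 = 10 h 40 min; less 45 min break → 9 h 55 min
Fri: 10:25–20:11 = 9 h 46 min; less 30 min break → 9 h 16 min
Total: 9 h 28 min + 9 h 55 min + 9 h 16 min = 28 h 39 min.

28.65 hours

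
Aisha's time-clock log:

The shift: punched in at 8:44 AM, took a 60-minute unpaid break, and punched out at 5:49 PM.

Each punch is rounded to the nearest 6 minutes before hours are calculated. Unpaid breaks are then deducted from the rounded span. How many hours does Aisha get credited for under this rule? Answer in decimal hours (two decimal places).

8.10 hours

The shift: in 8:44 AM→8:42 AM, out 5:49 PM→5:48 PM; 9 h 6 min − 60 min = 8 h 6 min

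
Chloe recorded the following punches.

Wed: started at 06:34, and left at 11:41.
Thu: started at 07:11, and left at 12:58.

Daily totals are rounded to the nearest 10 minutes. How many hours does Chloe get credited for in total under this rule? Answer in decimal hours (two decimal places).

Wed: 06:34–11:41 = 5 h 7 min → rounds to 5 h 10 min
Thu: 07:11–12:58 = 5 h 47 min → rounds to 5 h 50 min
Total credited: 11 h 0 min.

11.00 hours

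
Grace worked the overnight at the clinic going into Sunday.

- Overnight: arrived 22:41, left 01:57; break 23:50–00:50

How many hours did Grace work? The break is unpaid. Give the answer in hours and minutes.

2 h 16 min

Overnight: 22:41 → midnight = 1 h 19 min; midnight → 01:57 = 1 h 57 min; span 3 h 16 min; less 60 min break → 2 h 16 min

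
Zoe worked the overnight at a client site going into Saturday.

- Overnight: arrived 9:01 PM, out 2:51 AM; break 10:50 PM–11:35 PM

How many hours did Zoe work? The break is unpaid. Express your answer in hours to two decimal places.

Overnight: 9:01 PM → midnight = 2 h 59 min; midnight → 2:51 AM = 2 h 51 min; span 5 h 50 min; less 45 min break → 5 h 5 min

5.08 hours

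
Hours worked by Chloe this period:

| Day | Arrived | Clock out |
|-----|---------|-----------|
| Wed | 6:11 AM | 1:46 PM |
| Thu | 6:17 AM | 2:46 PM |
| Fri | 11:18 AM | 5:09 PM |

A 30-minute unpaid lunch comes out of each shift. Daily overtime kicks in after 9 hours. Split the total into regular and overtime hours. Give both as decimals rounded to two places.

Wed: 6:11 AM–1:46 PM = 7 h 35 min; less 30 min break → 7 h 5 min
Thu: 6:17 AM–2:46 PM = 8 h 29 min; less 30 min break → 7 h 59 min
Fri: 11:18 AM–5:09 PM = 5 h 51 min; less 30 min break → 5 h 21 min
Wed reg 7 h 5 min / OT 0 h 0 min; Thu reg 7 h 59 min / OT 0 h 0 min; Fri reg 5 h 21 min / OT 0 h 0 min.
Totals: regular 20 h 25 min, overtime 0 h 0 min.

Regular 20.42 hours, overtime 0.00 hours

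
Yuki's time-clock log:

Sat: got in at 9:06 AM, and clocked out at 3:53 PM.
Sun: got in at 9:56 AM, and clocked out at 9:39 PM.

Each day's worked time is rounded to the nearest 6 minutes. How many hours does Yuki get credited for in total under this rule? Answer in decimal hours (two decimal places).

18.50 hours

Sat: 9:06 AM–3:53 PM = 6 h 47 min → rounds to 6 h 48 min
Sun: 9:56 AM–9:39 PM = 11 h 43 min → rounds to 11 h 42 min
Total credited: 18 h 30 min.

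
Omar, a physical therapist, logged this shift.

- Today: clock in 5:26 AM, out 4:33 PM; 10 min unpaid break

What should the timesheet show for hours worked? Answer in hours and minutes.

10 h 57 min

Today: 5:26 AM–4:33 PM = 11 h 7 min; less 10 min break → 10 h 57 min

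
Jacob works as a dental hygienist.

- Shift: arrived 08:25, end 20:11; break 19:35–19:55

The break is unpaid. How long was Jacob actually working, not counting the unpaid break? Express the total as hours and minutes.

11 h 26 min

Shift: 08:25–20:11 = 11 h 46 min; less 20 min break → 11 h 26 min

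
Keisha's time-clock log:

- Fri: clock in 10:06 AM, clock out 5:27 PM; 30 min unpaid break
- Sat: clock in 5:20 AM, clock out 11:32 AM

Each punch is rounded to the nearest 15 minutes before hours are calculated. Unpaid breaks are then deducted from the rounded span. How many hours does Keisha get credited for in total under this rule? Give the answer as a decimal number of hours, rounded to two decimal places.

Fri: in 10:06 AM→10:00 AM, out 5:27 PM→5:30 PM; 7 h 30 min − 30 min = 7 h 0 min
Sat: in 5:20 AM→5:15 AM, out 11:32 AM→11:30 AM; 6 h 15 min
Total credited: 13 h 15 min.

13.25 hours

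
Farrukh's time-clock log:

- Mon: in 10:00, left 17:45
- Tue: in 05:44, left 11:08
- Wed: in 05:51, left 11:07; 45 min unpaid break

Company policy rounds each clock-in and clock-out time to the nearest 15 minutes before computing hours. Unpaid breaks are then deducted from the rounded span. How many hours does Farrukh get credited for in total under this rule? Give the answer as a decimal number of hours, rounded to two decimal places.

Mon: in 10:00→10:00, out 17:45→17:45; 7 h 45 min
Tue: in 05:44→05:45, out 11:08→11:15; 5 h 30 min
Wed: in 05:51→05:45, out 11:07→11:00; 5 h 15 min − 45 min = 4 h 30 min
Total credited: 17 h 45 min.

17.75 hours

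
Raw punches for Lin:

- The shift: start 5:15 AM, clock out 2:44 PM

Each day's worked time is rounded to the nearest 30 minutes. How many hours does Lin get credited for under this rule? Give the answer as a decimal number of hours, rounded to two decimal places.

9.50 hours

The shift: 5:15 AM–2:44 PM = 9 h 29 min → rounds to 9 h 30 min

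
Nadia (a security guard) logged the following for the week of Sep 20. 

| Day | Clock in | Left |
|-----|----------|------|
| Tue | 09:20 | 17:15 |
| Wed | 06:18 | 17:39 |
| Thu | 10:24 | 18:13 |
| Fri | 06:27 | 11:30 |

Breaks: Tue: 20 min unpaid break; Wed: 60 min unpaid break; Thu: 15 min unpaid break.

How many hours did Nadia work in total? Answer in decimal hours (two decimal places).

30.55 hours

Tue: 09:20–17:15 = 7 h 55 min; less 20 min break → 7 h 35 min
Wed: 06:18–17:39 = 11 h 21 min; less 60 min break → 10 h 21 min
Thu: 10:24–18:13 = 7 h 49 min; less 15 min break → 7 h 34 min
Fri: 06:27–11:30 = 5 h 3 min
Total: 7 h 35 min + 10 h 21 min + 7 h 34 min + 5 h 3 min = 30 h 33 min.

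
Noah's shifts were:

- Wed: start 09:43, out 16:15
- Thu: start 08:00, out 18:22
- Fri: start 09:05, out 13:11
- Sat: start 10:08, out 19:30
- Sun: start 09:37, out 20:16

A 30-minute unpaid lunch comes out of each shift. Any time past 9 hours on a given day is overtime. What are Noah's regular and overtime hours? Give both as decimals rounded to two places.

Wed: 09:43–16:15 = 6 h 32 min; less 30 min break → 6 h 2 min
Thu: 08:00–18:22 = 10 h 22 min; less 30 min break → 9 h 52 min
Fri: 09:05–13:11 = 4 h 6 min; less 30 min break → 3 h 36 min
Sat: 10:08–19:30 = 9 h 22 min; less 30 min break → 8 h 52 min
Sun: 09:37–20:16 = 10 h 39 min; less 30 min break → 10 h 9 min
Wed reg 6 h 2 min / OT 0 h 0 min; Thu reg 9 h 0 min / OT 0 h 52 min; Fri reg 3 h 36 min / OT 0 h 0 min; Sat reg 8 h 52 min / OT 0 h 0 min; Sun reg 9 h 0 min / OT 1 h 9 min.
Totals: regular 36 h 30 min, overtime 2 h 1 min.

Regular 36.50 hours, overtime 2.02 hours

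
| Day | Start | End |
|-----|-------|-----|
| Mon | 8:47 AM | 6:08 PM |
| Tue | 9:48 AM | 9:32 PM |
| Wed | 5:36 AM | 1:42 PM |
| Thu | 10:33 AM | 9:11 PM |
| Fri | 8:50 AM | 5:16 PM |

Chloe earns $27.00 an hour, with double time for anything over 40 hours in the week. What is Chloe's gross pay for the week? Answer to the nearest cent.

Mon: 8:47 AM–6:08 PM = 9 h 21 min
Tue: 9:48 AM–9:32 PM = 11 h 44 min
Wed: 5:36 AM–1:42 PM = 8 h 6 min
Thu: 10:33 AM–9:11 PM = 10 h 38 min
Fri: 8:50 AM–5:16 PM = 8 h 26 min
Total worked: 48 h 15 min = 2895 min.
Regular 40 h 0 min = 2400 min at $27.00/h; overtime 8 h 15 min = 495 min at $54.00/h.
Pay = (2400 × $27.00 + 495 × $54.00) ÷ 60 = $1525.50.

$1525.50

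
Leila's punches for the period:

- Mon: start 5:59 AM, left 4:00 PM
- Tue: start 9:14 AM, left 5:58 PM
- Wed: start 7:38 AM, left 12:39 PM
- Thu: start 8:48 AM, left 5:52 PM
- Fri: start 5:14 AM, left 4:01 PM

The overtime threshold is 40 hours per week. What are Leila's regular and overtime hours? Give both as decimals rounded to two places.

Mon: 5:59 AM–4:00 PM = 10 h 1 min
Tue: 9:14 AM–5:58 PM = 8 h 44 min
Wed: 7:38 AM–12:39 PM = 5 h 1 min
Thu: 8:48 AM–5:52 PM = 9 h 4 min
Fri: 5:14 AM–4:01 PM = 10 h 47 min
Total worked: 43 h 37 min = 43.62 h.
Threshold 40 h → overtime 3 h 37 min, regular 40 h 0 min.

Regular 40.00 hours, overtime 3.62 hours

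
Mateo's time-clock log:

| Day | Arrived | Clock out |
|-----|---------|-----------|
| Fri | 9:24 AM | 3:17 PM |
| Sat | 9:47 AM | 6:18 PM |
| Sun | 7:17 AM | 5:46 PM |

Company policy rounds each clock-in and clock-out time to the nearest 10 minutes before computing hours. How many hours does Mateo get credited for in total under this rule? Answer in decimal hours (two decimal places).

Fri: in 9:24 AM→9:20 AM, out 3:17 PM→3:20 PM; 6 h 0 min
Sat: in 9:47 AM→9:50 AM, out 6:18 PM→6:20 PM; 8 h 30 min
Sun: in 7:17 AM→7:20 AM, out 5:46 PM→5:50 PM; 10 h 30 min
Total credited: 25 h 0 min.

25.00 hours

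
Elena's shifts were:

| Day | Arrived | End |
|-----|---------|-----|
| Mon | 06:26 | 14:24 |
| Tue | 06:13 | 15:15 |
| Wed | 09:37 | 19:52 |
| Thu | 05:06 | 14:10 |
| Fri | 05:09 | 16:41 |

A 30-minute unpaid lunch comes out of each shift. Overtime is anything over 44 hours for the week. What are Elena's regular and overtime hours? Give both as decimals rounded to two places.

Mon: 06:26–14:24 = 7 h 58 min; less 30 min break → 7 h 28 min
Tue: 06:13–15:15 = 9 h 2 min; less 30 min break → 8 h 32 min
Wed: 09:37–19:52 = 10 h 15 min; less 30 min break → 9 h 45 min
Thu: 05:06–14:10 = 9 h 4 min; less 30 min break → 8 h 34 min
Fri: 05:09–16:41 = 11 h 32 min; less 30 min break → 11 h 2 min
Total worked: 45 h 21 min = 45.35 h.
Threshold 44 h → overtime 1 h 21 min, regular 44 h 0 min.

Regular 44.00 hours, overtime 1.35 hours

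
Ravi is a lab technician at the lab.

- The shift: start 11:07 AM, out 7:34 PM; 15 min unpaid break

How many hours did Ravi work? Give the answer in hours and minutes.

The shift: 11:07 AM–7:34 PM = 8 h 27 min; less 15 min break → 8 h 12 min

8 h 12 min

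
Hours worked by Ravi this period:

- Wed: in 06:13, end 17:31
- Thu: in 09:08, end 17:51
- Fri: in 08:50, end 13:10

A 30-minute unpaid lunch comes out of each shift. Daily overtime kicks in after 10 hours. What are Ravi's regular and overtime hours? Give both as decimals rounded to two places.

Wed: 06:13–17:31 = 11 h 18 min; less 30 min break → 10 h 48 min
Thu: 09:08–17:51 = 8 h 43 min; less 30 min break → 8 h 13 min
Fri: 08:50–13:10 = 4 h 20 min; less 30 min break → 3 h 50 min
Wed reg 10 h 0 min / OT 0 h 48 min; Thu reg 8 h 13 min / OT 0 h 0 min; Fri reg 3 h 50 min / OT 0 h 0 min.
Totals: regular 22 h 3 min, overtime 0 h 48 min.

Regular 22.05 hours, overtime 0.80 hours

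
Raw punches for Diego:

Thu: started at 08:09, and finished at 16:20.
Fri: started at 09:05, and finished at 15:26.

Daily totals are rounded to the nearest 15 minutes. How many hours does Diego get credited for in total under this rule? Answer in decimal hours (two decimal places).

Thu: 08:09–16:20 = 8 h 11 min → rounds to 8 h 15 min
Fri: 09:05–15:26 = 6 h 21 min → rounds to 6 h 15 min
Total credited: 14 h 30 min.

14.50 hours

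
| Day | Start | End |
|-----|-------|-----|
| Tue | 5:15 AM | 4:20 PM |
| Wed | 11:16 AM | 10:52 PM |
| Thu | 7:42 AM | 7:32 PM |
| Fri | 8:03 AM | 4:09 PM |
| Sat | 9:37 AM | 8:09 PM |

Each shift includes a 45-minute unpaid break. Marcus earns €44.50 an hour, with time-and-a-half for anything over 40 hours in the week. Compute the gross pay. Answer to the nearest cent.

€2407.45

Tue: 5:15 AM–4:20 PM = 11 h 5 min; less 45 min break → 10 h 20 min
Wed: 11:16 AM–10:52 PM = 11 h 36 min; less 45 min break → 10 h 51 min
Thu: 7:42 AM–7:32 PM = 11 h 50 min; less 45 min break → 11 h 5 min
Fri: 8:03 AM–4:09 PM = 8 h 6 min; less 45 min break → 7 h 21 min
Sat: 9:37 AM–8:09 PM = 10 h 32 min; less 45 min break → 9 h 47 min
Total worked: 49 h 24 min = 2964 min.
Regular 40 h 0 min = 2400 min at €44.50/h; overtime 9 h 24 min = 564 min at €66.75/h.
Pay = (2400 × €44.50 + 564 × €66.75) ÷ 60 = €2407.45.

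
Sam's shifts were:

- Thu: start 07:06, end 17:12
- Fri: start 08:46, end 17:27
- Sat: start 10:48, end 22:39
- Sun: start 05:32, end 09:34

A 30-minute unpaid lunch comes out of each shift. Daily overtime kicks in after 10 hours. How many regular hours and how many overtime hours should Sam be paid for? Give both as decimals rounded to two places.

Thu: 07:06–17:12 = 10 h 6 min; less 30 min break → 9 h 36 min
Fri: 08:46–17:27 = 8 h 41 min; less 30 min break → 8 h 11 min
Sat: 10:48–22:39 = 11 h 51 min; less 30 min break → 11 h 21 min
Sun: 05:32–09:34 = 4 h 2 min; less 30 min break → 3 h 32 min
Thu reg 9 h 36 min / OT 0 h 0 min; Fri reg 8 h 11 min / OT 0 h 0 min; Sat reg 10 h 0 min / OT 1 h 21 min; Sun reg 3 h 32 min / OT 0 h 0 min.
Totals: regular 31 h 19 min, overtime 1 h 21 min.

Regular 31.32 hours, overtime 1.35 hours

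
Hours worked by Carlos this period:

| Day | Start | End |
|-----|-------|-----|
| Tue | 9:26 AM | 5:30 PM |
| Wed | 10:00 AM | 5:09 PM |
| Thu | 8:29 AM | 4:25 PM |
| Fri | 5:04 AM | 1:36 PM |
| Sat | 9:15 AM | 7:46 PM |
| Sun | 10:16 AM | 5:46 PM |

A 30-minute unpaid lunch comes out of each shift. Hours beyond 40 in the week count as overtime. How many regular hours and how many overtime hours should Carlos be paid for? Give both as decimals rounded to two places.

Tue: 9:26 AM–5:30 PM = 8 h 4 min; less 30 min break → 7 h 34 min
Wed: 10:00 AM–5:09 PM = 7 h 9 min; less 30 min break → 6 h 39 min
Thu: 8:29 AM–4:25 PM = 7 h 56 min; less 30 min break → 7 h 26 min
Fri: 5:04 AM–1:36 PM = 8 h 32 min; less 30 min break → 8 h 2 min
Sat: 9:15 AM–7:46 PM = 10 h 31 min; less 30 min break → 10 h 1 min
Sun: 10:16 AM–5:46 PM = 7 h 30 min; less 30 min break → 7 h 0 min
Total worked: 46 h 42 min = 46.70 h.
Threshold 40 h → overtime 6 h 42 min, regular 40 h 0 min.

Regular 40.00 hours, overtime 6.70 hours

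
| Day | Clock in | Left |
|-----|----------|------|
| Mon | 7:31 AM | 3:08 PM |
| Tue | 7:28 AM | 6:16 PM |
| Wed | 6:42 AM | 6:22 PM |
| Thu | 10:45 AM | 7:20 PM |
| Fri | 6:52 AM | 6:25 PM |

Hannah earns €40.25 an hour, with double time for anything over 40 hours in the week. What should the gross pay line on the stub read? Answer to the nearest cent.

€2432.44

Mon: 7:31 AM–3:08 PM = 7 h 37 min
Tue: 7:28 AM–6:16 PM = 10 h 48 min
Wed: 6:42 AM–6:22 PM = 11 h 40 min
Thu: 10:45 AM–7:20 PM = 8 h 35 min
Fri: 6:52 AM–6:25 PM = 11 h 33 min
Total worked: 50 h 13 min = 3013 min.
Regular 40 h 0 min = 2400 min at €40.25/h; overtime 10 h 13 min = 613 min at €80.50/h.
Pay = (2400 × €40.25 + 613 × €80.50) ÷ 60 = €2432.44.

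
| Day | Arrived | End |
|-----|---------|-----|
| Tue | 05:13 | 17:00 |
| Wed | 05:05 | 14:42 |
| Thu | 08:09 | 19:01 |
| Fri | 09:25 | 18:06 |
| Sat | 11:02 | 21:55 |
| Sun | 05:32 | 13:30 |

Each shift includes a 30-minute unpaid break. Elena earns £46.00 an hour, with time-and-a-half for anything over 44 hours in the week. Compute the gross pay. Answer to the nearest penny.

Tue: 05:13–17:00 = 11 h 47 min; less 30 min break → 11 h 17 min
Wed: 05:05–14:42 = 9 h 37 min; less 30 min break → 9 h 7 min
Thu: 08:09–19:01 = 10 h 52 min; less 30 min break → 10 h 22 min
Fri: 09:25–18:06 = 8 h 41 min; less 30 min break → 8 h 11 min
Sat: 11:02–21:55 = 10 h 53 min; less 30 min break → 10 h 23 min
Sun: 05:32–13:30 = 7 h 58 min; less 30 min break → 7 h 28 min
Total worked: 56 h 48 min = 3408 min.
Regular 44 h 0 min = 2640 min at £46.00/h; overtime 12 h 48 min = 768 min at £69.00/h.
Pay = (2640 × £46.00 + 768 × £69.00) ÷ 60 = £2907.20.

£2907.20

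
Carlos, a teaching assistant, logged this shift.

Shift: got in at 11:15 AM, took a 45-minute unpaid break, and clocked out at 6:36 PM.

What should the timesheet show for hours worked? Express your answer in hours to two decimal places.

6.60 hours

Shift: 11:15 AM–6:36 PM = 7 h 21 min; less 45 min break → 6 h 36 min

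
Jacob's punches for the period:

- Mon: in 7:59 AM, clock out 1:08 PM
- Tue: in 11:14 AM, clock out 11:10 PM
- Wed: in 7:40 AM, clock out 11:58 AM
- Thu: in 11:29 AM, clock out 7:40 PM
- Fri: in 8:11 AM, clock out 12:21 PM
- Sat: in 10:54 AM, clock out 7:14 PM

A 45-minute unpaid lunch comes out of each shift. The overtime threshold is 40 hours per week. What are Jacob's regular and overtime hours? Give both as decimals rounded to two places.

Regular 37.57 hours, overtime 0.00 hours

Mon: 7:59 AM–1:08 PM = 5 h 9 min; less 45 min break → 4 h 24 min
Tue: 11:14 AM–11:10 PM = 11 h 56 min; less 45 min break → 11 h 11 min
Wed: 7:40 AM–11:58 AM = 4 h 18 min; less 45 min break → 3 h 33 min
Thu: 11:29 AM–7:40 PM = 8 h 11 min; less 45 min break → 7 h 26 min
Fri: 8:11 AM–12:21 PM = 4 h 10 min; less 45 min break → 3 h 25 min
Sat: 10:54 AM–7:14 PM = 8 h 20 min; less 45 min break → 7 h 35 min
Total worked: 37 h 34 min = 37.57 h.
Threshold 40 h → overtime 0 h 0 min, regular 37 h 34 min.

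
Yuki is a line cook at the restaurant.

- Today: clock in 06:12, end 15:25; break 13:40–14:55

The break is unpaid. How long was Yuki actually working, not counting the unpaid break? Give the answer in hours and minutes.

7 h 58 min

Today: 06:12–15:25 = 9 h 13 min; less 75 min break → 7 h 58 min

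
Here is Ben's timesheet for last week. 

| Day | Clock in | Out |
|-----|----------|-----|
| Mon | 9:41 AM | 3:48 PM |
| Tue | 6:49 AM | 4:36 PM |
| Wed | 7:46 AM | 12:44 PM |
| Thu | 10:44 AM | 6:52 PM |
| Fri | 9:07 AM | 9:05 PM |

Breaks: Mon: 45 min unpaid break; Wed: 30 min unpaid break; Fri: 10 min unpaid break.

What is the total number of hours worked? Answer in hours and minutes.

Mon: 9:41 AM–3:48 PM = 6 h 7 min; less 45 min break → 5 h 22 min
Tue: 6:49 AM–4:36 PM = 9 h 47 min
Wed: 7:46 AM–12:44 PM = 4 h 58 min; less 30 min break → 4 h 28 min
Thu: 10:44 AM–6:52 PM = 8 h 8 min
Fri: 9:07 AM–9:05 PM = 11 h 58 min; less 10 min break → 11 h 48 min
Total: 5 h 22 min + 9 h 47 min + 4 h 28 min + 8 h 8 min + 11 h 48 min = 39 h 33 min.

39 h 33 min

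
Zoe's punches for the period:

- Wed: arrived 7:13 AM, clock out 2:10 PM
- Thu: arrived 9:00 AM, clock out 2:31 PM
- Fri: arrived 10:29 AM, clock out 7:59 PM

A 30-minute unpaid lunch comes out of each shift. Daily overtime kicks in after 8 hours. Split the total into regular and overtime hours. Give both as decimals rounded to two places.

Wed: 7:13 AM–2:10 PM = 6 h 57 min; less 30 min break → 6 h 27 min
Thu: 9:00 AM–2:31 PM = 5 h 31 min; less 30 min break → 5 h 1 min
Fri: 10:29 AM–7:59 PM = 9 h 30 min; less 30 min break → 9 h 0 min
Wed reg 6 h 27 min / OT 0 h 0 min; Thu reg 5 h 1 min / OT 0 h 0 min; Fri reg 8 h 0 min / OT 1 h 0 min.
Totals: regular 19 h 28 min, overtime 1 h 0 min.

Regular 19.47 hours, overtime 1.00 hours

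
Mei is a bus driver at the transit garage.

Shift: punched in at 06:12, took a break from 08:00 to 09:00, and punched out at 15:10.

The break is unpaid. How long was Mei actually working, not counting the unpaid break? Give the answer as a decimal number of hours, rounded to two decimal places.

Shift: 06:12–15:10 = 8 h 58 min; less 60 min break → 7 h 58 min

7.97 hours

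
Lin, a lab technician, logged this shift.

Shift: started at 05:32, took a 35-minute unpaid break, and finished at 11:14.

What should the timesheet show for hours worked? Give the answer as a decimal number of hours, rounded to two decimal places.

Shift: 05:32–11:14 = 5 h 42 min; less 35 min break → 5 h 7 min

5.12 hours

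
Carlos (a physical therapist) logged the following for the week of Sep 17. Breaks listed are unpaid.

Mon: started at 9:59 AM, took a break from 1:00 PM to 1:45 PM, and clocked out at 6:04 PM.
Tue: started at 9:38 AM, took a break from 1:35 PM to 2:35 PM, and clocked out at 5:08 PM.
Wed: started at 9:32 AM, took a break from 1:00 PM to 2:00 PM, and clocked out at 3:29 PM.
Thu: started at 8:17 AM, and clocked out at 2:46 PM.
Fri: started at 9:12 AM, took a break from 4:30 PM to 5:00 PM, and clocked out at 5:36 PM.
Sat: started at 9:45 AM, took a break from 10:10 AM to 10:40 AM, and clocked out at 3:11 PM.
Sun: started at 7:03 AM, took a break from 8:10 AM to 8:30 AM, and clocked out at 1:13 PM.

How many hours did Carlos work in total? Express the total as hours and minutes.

43 h 56 min

Mon: 9:59 AM–6:04 PM = 8 h 5 min; less 45 min break → 7 h 20 min
Tue: 9:38 AM–5:08 PM = 7 h 30 min; less 60 min break → 6 h 30 min
Wed: 9:32 AM–3:29 PM = 5 h 57 min; less 60 min break → 4 h 57 min
Thu: 8:17 AM–2:46 PM = 6 h 29 min
Fri: 9:12 AM–5:36 PM = 8 h 24 min; less 30 min break → 7 h 54 min
Sat: 9:45 AM–3:11 PM = 5 h 26 min; less 30 min break → 4 h 56 min
Sun: 7:03 AM–1:13 PM = 6 h 10 min; less 20 min break → 5 h 50 min
Total: 7 h 20 min + 6 h 30 min + 4 h 57 min + 6 h 29 min + 7 h 54 min + 4 h 56 min + 5 h 50 min = 43 h 56 min.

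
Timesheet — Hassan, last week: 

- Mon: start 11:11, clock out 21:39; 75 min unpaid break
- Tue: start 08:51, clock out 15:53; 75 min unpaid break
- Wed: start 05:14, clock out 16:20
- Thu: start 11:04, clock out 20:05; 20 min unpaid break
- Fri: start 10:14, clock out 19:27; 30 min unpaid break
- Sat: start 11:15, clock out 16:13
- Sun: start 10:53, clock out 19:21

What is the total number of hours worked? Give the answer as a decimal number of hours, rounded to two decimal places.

Mon: 11:11–21:39 = 10 h 28 min; less 75 min break → 9 h 13 min
Tue: 08:51–15:53 = 7 h 2 min; less 75 min break → 5 h 47 min
Wed: 05:14–16:20 = 11 h 6 min
Thu: 11:04–20:05 = 9 h 1 min; less 20 min break → 8 h 41 min
Fri: 10:14–19:27 = 9 h 13 min; less 30 min break → 8 h 43 min
Sat: 11:15–16:13 = 4 h 58 min
Sun: 10:53–19:21 = 8 h 28 min
Total: 9 h 13 min + 5 h 47 min + 11 h 6 min + 8 h 41 min + 8 h 43 min + 4 h 58 min + 8 h 28 min = 56 h 56 min.

56.93 hours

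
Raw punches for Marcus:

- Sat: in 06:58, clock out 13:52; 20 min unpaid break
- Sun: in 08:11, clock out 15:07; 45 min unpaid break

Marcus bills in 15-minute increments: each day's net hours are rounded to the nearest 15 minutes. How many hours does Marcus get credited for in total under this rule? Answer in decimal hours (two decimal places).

12.75 hours

Sat: 06:58–13:52 = 6 h 54 min − 20 min = 6 h 34 min → rounds to 6 h 30 min
Sun: 08:11–15:07 = 6 h 56 min − 45 min = 6 h 11 min → rounds to 6 h 15 min
Total credited: 12 h 45 min.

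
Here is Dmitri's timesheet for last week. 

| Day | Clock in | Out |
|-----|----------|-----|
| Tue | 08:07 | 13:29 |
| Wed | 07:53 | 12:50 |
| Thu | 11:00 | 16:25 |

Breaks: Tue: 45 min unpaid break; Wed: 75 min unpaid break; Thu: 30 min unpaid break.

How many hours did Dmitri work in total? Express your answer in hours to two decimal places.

Tue: 08:07–13:29 = 5 h 22 min; less 45 min break → 4 h 37 min
Wed: 07:53–12:50 = 4 h 57 min; less 75 min break → 3 h 42 min
Thu: 11:00–16:25 = 5 h 25 min; less 30 min break → 4 h 55 min
Total: 4 h 37 min + 3 h 42 min + 4 h 55 min = 13 h 14 min.

13.23 hours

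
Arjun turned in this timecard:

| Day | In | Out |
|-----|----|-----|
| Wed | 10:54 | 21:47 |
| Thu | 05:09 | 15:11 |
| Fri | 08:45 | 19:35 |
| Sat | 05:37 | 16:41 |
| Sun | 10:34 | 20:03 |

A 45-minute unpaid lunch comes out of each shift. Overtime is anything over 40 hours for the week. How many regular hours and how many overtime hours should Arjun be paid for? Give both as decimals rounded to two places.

Wed: 10:54–21:47 = 10 h 53 min; less 45 min break → 10 h 8 min
Thu: 05:09–15:11 = 10 h 2 min; less 45 min break → 9 h 17 min
Fri: 08:45–19:35 = 10 h 50 min; less 45 min break → 10 h 5 min
Sat: 05:37–16:41 = 11 h 4 min; less 45 min break → 10 h 19 min
Sun: 10:34–20:03 = 9 h 29 min; less 45 min break → 8 h 44 min
Total worked: 48 h 33 min = 48.55 h.
Threshold 40 h → overtime 8 h 33 min, regular 40 h 0 min.

Regular 40.00 hours, overtime 8.55 hours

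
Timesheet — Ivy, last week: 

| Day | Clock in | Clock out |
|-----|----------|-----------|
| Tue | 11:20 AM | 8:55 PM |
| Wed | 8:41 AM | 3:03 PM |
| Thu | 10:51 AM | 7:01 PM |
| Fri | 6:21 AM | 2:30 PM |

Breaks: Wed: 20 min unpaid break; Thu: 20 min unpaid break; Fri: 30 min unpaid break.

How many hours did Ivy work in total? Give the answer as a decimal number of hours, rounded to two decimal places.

Tue: 11:20 AM–8:55 PM = 9 h 35 min
Wed: 8:41 AM–3:03 PM = 6 h 22 min; less 20 min break → 6 h 2 min
Thu: 10:51 AM–7:01 PM = 8 h 10 min; less 20 min break → 7 h 50 min
Fri: 6:21 AM–2:30 PM = 8 h 9 min; less 30 min break → 7 h 39 min
Total: 9 h 35 min + 6 h 2 min + 7 h 50 min + 7 h 39 min = 31 h 6 min.

31.10 hours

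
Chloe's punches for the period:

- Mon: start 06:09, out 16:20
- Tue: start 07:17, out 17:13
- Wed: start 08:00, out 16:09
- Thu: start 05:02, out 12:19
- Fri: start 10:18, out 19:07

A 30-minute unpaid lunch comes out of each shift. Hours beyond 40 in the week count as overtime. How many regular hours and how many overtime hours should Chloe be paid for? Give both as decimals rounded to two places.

Mon: 06:09–16:20 = 10 h 11 min; less 30 min break → 9 h 41 min
Tue: 07:17–17:13 = 9 h 56 min; less 30 min break → 9 h 26 min
Wed: 08:00–16:09 = 8 h 9 min; less 30 min break → 7 h 39 min
Thu: 05:02–12:19 = 7 h 17 min; less 30 min break → 6 h 47 min
Fri: 10:18–19:07 = 8 h 49 min; less 30 min break → 8 h 19 min
Total worked: 41 h 52 min = 41.87 h.
Threshold 40 h → overtime 1 h 52 min, regular 40 h 0 min.

Regular 40.00 hours, overtime 1.87 hours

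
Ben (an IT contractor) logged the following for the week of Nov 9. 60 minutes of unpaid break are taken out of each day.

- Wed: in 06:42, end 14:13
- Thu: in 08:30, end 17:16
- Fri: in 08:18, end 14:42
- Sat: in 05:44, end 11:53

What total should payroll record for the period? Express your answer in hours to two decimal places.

24.83 hours

Wed: 06:42–14:13 = 7 h 31 min; less 60 min break → 6 h 31 min
Thu: 08:30–17:16 = 8 h 46 min; less 60 min break → 7 h 46 min
Fri: 08:18–14:42 = 6 h 24 min; less 60 min break → 5 h 24 min
Sat: 05:44–11:53 = 6 h 9 min; less 60 min break → 5 h 9 min
Total: 6 h 31 min + 7 h 46 min + 5 h 24 min + 5 h 9 min = 24 h 50 min.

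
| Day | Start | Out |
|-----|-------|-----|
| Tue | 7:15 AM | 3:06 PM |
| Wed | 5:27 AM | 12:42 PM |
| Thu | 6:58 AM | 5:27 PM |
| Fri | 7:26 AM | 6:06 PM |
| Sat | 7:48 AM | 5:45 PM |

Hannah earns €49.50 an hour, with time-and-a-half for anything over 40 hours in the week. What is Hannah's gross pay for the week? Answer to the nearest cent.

€2440.35

Tue: 7:15 AM–3:06 PM = 7 h 51 min
Wed: 5:27 AM–12:42 PM = 7 h 15 min
Thu: 6:58 AM–5:27 PM = 10 h 29 min
Fri: 7:26 AM–6:06 PM = 10 h 40 min
Sat: 7:48 AM–5:45 PM = 9 h 57 min
Total worked: 46 h 12 min = 2772 min.
Regular 40 h 0 min = 2400 min at €49.50/h; overtime 6 h 12 min = 372 min at €74.25/h.
Pay = (2400 × €49.50 + 372 × €74.25) ÷ 60 = €2440.35.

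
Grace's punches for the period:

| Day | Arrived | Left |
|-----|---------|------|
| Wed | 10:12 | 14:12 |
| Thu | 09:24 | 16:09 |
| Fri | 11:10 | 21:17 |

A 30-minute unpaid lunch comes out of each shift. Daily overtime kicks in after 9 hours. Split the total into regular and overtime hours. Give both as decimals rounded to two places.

Wed: 10:12–14:12 = 4 h 0 min; less 30 min break → 3 h 30 min
Thu: 09:24–16:09 = 6 h 45 min; less 30 min break → 6 h 15 min
Fri: 11:10–21:17 = 10 h 7 min; less 30 min break → 9 h 37 min
Wed reg 3 h 30 min / OT 0 h 0 min; Thu reg 6 h 15 min / OT 0 h 0 min; Fri reg 9 h 0 min / OT 0 h 37 min.
Totals: regular 18 h 45 min, overtime 0 h 37 min.

Regular 18.75 hours, overtime 0.62 hours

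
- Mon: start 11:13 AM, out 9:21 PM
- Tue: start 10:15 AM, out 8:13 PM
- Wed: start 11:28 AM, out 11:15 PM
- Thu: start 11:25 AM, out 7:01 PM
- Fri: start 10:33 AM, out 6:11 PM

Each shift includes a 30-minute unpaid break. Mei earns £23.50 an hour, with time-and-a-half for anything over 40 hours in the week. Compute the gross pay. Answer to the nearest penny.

Mon: 11:13 AM–9:21 PM = 10 h 8 min; less 30 min break → 9 h 38 min
Tue: 10:15 AM–8:13 PM = 9 h 58 min; less 30 min break → 9 h 28 min
Wed: 11:28 AM–11:15 PM = 11 h 47 min; less 30 min break → 11 h 17 min
Thu: 11:25 AM–7:01 PM = 7 h 36 min; less 30 min break → 7 h 6 min
Fri: 10:33 AM–6:11 PM = 7 h 38 min; less 30 min break → 7 h 8 min
Total worked: 44 h 37 min = 2677 min.
Regular 40 h 0 min = 2400 min at £23.50/h; overtime 4 h 37 min = 277 min at £35.25/h.
Pay = (2400 × £23.50 + 277 × £35.25) ÷ 60 = £1102.74.

£1102.74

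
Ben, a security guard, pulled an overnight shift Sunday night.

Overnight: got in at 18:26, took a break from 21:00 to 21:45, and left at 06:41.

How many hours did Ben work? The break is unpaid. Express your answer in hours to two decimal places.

11.50 hours

Overnight: 18:26 → midnight = 5 h 34 min; midnight → 06:41 = 6 h 41 min; span 12 h 15 min; less 45 min break → 11 h 30 min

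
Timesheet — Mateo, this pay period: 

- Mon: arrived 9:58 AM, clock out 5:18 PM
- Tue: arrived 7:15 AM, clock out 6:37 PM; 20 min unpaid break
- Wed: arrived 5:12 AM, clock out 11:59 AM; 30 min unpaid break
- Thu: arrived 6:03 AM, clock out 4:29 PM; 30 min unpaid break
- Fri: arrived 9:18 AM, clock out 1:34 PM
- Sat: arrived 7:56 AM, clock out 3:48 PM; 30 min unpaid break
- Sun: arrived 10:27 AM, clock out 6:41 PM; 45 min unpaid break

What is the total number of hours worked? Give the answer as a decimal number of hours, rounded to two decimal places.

53.70 hours

Mon: 9:58 AM–5:18 PM = 7 h 20 min
Tue: 7:15 AM–6:37 PM = 11 h 22 min; less 20 min break → 11 h 2 min
Wed: 5:12 AM–11:59 AM = 6 h 47 min; less 30 min break → 6 h 17 min
Thu: 6:03 AM–4:29 PM = 10 h 26 min; less 30 min break → 9 h 56 min
Fri: 9:18 AM–1:34 PM = 4 h 16 min
Sat: 7:56 AM–3:48 PM = 7 h 52 min; less 30 min break → 7 h 22 min
Sun: 10:27 AM–6:41 PM = 8 h 14 min; less 45 min break → 7 h 29 min
Total: 7 h 20 min + 11 h 2 min + 6 h 17 min + 9 h 56 min + 4 h 16 min + 7 h 22 min + 7 h 29 min = 53 h 42 min.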